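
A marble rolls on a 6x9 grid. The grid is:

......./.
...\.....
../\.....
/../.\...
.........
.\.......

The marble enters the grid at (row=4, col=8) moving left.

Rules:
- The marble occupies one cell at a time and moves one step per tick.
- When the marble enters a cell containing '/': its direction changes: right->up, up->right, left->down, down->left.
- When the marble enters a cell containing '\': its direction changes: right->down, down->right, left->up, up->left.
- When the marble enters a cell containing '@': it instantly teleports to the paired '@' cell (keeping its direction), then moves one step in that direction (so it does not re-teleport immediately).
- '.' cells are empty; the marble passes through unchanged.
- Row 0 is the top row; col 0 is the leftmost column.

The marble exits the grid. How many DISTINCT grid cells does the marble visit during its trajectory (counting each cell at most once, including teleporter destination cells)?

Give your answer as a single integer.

Step 1: enter (4,8), '.' pass, move left to (4,7)
Step 2: enter (4,7), '.' pass, move left to (4,6)
Step 3: enter (4,6), '.' pass, move left to (4,5)
Step 4: enter (4,5), '.' pass, move left to (4,4)
Step 5: enter (4,4), '.' pass, move left to (4,3)
Step 6: enter (4,3), '.' pass, move left to (4,2)
Step 7: enter (4,2), '.' pass, move left to (4,1)
Step 8: enter (4,1), '.' pass, move left to (4,0)
Step 9: enter (4,0), '.' pass, move left to (4,-1)
Step 10: at (4,-1) — EXIT via left edge, pos 4
Distinct cells visited: 9 (path length 9)

Answer: 9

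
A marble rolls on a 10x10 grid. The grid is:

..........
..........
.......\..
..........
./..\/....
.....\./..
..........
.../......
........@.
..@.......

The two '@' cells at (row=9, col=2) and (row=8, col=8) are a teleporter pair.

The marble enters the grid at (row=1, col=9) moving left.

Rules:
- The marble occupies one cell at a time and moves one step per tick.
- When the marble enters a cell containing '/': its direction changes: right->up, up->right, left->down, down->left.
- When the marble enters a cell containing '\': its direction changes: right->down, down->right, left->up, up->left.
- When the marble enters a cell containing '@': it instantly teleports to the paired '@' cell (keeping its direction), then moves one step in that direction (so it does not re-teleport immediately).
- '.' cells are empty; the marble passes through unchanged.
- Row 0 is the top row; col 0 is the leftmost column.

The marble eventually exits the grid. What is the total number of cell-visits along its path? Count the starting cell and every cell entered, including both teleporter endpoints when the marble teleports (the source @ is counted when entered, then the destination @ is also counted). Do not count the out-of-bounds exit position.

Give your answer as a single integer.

Answer: 10

Derivation:
Step 1: enter (1,9), '.' pass, move left to (1,8)
Step 2: enter (1,8), '.' pass, move left to (1,7)
Step 3: enter (1,7), '.' pass, move left to (1,6)
Step 4: enter (1,6), '.' pass, move left to (1,5)
Step 5: enter (1,5), '.' pass, move left to (1,4)
Step 6: enter (1,4), '.' pass, move left to (1,3)
Step 7: enter (1,3), '.' pass, move left to (1,2)
Step 8: enter (1,2), '.' pass, move left to (1,1)
Step 9: enter (1,1), '.' pass, move left to (1,0)
Step 10: enter (1,0), '.' pass, move left to (1,-1)
Step 11: at (1,-1) — EXIT via left edge, pos 1
Path length (cell visits): 10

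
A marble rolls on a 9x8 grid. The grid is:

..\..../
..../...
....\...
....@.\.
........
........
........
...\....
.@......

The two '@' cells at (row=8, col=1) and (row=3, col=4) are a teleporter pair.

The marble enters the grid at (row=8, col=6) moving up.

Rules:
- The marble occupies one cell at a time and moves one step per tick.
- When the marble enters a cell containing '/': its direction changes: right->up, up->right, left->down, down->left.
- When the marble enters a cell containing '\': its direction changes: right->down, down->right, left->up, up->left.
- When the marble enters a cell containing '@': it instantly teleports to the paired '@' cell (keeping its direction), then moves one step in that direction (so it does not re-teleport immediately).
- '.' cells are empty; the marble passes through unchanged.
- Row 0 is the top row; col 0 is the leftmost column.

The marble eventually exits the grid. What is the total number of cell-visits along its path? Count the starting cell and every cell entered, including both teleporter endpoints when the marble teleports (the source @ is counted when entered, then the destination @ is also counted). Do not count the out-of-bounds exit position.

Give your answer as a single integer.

Step 1: enter (8,6), '.' pass, move up to (7,6)
Step 2: enter (7,6), '.' pass, move up to (6,6)
Step 3: enter (6,6), '.' pass, move up to (5,6)
Step 4: enter (5,6), '.' pass, move up to (4,6)
Step 5: enter (4,6), '.' pass, move up to (3,6)
Step 6: enter (3,6), '\' deflects up->left, move left to (3,5)
Step 7: enter (3,5), '.' pass, move left to (3,4)
Step 8: enter (3,4), '@' teleport (3,4)->(8,1), also enter (8,1), move left to (8,0)
Step 9: enter (8,0), '.' pass, move left to (8,-1)
Step 10: at (8,-1) — EXIT via left edge, pos 8
Path length (cell visits): 10

Answer: 10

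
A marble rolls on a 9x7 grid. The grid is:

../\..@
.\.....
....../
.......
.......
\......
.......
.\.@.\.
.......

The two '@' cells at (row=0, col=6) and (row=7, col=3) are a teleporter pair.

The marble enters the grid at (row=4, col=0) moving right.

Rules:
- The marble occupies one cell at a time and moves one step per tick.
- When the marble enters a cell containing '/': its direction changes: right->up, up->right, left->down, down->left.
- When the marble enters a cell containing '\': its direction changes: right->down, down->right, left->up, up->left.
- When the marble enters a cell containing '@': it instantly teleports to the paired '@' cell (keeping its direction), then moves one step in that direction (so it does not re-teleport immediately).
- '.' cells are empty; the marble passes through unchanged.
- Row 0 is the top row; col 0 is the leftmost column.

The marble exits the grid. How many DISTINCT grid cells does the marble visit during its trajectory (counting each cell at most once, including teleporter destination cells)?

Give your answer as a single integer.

Answer: 7

Derivation:
Step 1: enter (4,0), '.' pass, move right to (4,1)
Step 2: enter (4,1), '.' pass, move right to (4,2)
Step 3: enter (4,2), '.' pass, move right to (4,3)
Step 4: enter (4,3), '.' pass, move right to (4,4)
Step 5: enter (4,4), '.' pass, move right to (4,5)
Step 6: enter (4,5), '.' pass, move right to (4,6)
Step 7: enter (4,6), '.' pass, move right to (4,7)
Step 8: at (4,7) — EXIT via right edge, pos 4
Distinct cells visited: 7 (path length 7)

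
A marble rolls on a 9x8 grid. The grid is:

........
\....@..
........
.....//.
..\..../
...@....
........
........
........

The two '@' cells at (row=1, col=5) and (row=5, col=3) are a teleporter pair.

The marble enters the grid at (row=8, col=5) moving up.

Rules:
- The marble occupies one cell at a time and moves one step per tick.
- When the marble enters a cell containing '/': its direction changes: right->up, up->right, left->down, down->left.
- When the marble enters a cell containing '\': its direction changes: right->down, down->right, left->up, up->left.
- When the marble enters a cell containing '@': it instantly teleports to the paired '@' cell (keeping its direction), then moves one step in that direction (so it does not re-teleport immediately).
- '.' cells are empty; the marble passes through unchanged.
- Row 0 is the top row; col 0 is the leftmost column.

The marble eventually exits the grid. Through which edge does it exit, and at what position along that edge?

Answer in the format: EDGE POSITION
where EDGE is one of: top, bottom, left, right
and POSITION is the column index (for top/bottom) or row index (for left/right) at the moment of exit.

Step 1: enter (8,5), '.' pass, move up to (7,5)
Step 2: enter (7,5), '.' pass, move up to (6,5)
Step 3: enter (6,5), '.' pass, move up to (5,5)
Step 4: enter (5,5), '.' pass, move up to (4,5)
Step 5: enter (4,5), '.' pass, move up to (3,5)
Step 6: enter (3,5), '/' deflects up->right, move right to (3,6)
Step 7: enter (3,6), '/' deflects right->up, move up to (2,6)
Step 8: enter (2,6), '.' pass, move up to (1,6)
Step 9: enter (1,6), '.' pass, move up to (0,6)
Step 10: enter (0,6), '.' pass, move up to (-1,6)
Step 11: at (-1,6) — EXIT via top edge, pos 6

Answer: top 6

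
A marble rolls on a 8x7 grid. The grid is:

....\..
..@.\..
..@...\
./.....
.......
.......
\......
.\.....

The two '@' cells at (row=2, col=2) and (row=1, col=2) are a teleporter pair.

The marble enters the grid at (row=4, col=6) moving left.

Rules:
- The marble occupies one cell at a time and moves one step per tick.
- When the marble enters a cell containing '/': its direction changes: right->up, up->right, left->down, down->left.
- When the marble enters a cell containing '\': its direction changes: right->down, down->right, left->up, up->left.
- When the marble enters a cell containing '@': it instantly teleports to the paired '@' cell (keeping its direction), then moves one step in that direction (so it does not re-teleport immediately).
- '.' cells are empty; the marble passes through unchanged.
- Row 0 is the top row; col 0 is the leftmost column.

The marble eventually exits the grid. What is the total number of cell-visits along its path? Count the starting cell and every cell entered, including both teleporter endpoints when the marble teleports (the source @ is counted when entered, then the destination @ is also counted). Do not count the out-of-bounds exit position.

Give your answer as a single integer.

Answer: 7

Derivation:
Step 1: enter (4,6), '.' pass, move left to (4,5)
Step 2: enter (4,5), '.' pass, move left to (4,4)
Step 3: enter (4,4), '.' pass, move left to (4,3)
Step 4: enter (4,3), '.' pass, move left to (4,2)
Step 5: enter (4,2), '.' pass, move left to (4,1)
Step 6: enter (4,1), '.' pass, move left to (4,0)
Step 7: enter (4,0), '.' pass, move left to (4,-1)
Step 8: at (4,-1) — EXIT via left edge, pos 4
Path length (cell visits): 7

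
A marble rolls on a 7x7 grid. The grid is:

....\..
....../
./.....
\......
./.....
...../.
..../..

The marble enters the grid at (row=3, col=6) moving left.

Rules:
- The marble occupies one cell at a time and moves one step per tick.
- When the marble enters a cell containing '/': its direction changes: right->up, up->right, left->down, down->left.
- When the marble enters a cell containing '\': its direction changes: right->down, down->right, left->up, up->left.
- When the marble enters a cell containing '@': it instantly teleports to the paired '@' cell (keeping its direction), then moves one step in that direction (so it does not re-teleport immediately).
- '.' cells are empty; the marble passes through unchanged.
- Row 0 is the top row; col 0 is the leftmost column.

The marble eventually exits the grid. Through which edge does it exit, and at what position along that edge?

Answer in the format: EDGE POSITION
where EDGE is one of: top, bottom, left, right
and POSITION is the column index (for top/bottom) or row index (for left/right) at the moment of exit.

Answer: top 0

Derivation:
Step 1: enter (3,6), '.' pass, move left to (3,5)
Step 2: enter (3,5), '.' pass, move left to (3,4)
Step 3: enter (3,4), '.' pass, move left to (3,3)
Step 4: enter (3,3), '.' pass, move left to (3,2)
Step 5: enter (3,2), '.' pass, move left to (3,1)
Step 6: enter (3,1), '.' pass, move left to (3,0)
Step 7: enter (3,0), '\' deflects left->up, move up to (2,0)
Step 8: enter (2,0), '.' pass, move up to (1,0)
Step 9: enter (1,0), '.' pass, move up to (0,0)
Step 10: enter (0,0), '.' pass, move up to (-1,0)
Step 11: at (-1,0) — EXIT via top edge, pos 0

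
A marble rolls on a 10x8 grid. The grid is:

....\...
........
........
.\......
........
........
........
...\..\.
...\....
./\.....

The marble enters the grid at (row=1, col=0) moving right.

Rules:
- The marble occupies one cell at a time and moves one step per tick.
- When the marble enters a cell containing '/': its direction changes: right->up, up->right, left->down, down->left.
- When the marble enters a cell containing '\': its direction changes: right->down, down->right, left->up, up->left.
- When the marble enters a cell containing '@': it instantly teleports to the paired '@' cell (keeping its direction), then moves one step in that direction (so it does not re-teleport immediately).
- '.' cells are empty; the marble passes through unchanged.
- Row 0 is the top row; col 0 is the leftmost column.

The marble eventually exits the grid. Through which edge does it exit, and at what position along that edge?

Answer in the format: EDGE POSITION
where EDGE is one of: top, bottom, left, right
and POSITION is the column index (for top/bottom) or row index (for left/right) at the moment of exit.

Step 1: enter (1,0), '.' pass, move right to (1,1)
Step 2: enter (1,1), '.' pass, move right to (1,2)
Step 3: enter (1,2), '.' pass, move right to (1,3)
Step 4: enter (1,3), '.' pass, move right to (1,4)
Step 5: enter (1,4), '.' pass, move right to (1,5)
Step 6: enter (1,5), '.' pass, move right to (1,6)
Step 7: enter (1,6), '.' pass, move right to (1,7)
Step 8: enter (1,7), '.' pass, move right to (1,8)
Step 9: at (1,8) — EXIT via right edge, pos 1

Answer: right 1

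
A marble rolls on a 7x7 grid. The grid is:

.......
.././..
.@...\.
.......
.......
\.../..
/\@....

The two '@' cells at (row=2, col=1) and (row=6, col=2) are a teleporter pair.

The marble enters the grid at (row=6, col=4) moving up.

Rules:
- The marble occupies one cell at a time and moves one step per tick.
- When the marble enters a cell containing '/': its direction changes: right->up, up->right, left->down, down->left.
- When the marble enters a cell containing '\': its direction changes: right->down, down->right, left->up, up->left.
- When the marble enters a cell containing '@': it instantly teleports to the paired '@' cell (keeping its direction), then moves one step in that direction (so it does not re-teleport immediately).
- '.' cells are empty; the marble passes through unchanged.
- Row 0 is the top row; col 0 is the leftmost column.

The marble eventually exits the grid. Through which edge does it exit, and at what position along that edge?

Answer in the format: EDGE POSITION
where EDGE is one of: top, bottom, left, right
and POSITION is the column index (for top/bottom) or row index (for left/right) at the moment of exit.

Step 1: enter (6,4), '.' pass, move up to (5,4)
Step 2: enter (5,4), '/' deflects up->right, move right to (5,5)
Step 3: enter (5,5), '.' pass, move right to (5,6)
Step 4: enter (5,6), '.' pass, move right to (5,7)
Step 5: at (5,7) — EXIT via right edge, pos 5

Answer: right 5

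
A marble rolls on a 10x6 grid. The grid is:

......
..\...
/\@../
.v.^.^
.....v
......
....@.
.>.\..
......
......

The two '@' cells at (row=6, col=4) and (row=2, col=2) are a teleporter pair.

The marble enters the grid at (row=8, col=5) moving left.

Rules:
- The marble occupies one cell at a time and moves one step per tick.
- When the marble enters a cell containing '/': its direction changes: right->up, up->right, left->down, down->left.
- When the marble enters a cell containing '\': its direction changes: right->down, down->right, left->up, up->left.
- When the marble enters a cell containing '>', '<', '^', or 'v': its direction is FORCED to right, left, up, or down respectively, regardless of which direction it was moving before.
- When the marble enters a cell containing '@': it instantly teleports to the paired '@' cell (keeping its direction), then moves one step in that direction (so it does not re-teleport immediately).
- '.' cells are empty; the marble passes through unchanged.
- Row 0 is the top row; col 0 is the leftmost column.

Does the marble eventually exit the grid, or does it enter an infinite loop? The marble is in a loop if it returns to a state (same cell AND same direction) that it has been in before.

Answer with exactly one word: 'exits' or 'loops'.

Step 1: enter (8,5), '.' pass, move left to (8,4)
Step 2: enter (8,4), '.' pass, move left to (8,3)
Step 3: enter (8,3), '.' pass, move left to (8,2)
Step 4: enter (8,2), '.' pass, move left to (8,1)
Step 5: enter (8,1), '.' pass, move left to (8,0)
Step 6: enter (8,0), '.' pass, move left to (8,-1)
Step 7: at (8,-1) — EXIT via left edge, pos 8

Answer: exits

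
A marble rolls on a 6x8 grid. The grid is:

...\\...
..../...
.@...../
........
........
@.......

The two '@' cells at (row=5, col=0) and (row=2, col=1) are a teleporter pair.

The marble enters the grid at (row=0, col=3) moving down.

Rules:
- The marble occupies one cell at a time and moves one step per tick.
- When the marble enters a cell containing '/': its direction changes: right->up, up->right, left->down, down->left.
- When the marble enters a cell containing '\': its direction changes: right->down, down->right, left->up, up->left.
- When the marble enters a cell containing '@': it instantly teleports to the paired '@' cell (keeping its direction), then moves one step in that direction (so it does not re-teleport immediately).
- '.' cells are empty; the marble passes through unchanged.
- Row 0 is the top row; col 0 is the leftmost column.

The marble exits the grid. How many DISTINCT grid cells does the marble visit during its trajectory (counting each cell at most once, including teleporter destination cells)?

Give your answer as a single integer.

Step 1: enter (0,3), '\' deflects down->right, move right to (0,4)
Step 2: enter (0,4), '\' deflects right->down, move down to (1,4)
Step 3: enter (1,4), '/' deflects down->left, move left to (1,3)
Step 4: enter (1,3), '.' pass, move left to (1,2)
Step 5: enter (1,2), '.' pass, move left to (1,1)
Step 6: enter (1,1), '.' pass, move left to (1,0)
Step 7: enter (1,0), '.' pass, move left to (1,-1)
Step 8: at (1,-1) — EXIT via left edge, pos 1
Distinct cells visited: 7 (path length 7)

Answer: 7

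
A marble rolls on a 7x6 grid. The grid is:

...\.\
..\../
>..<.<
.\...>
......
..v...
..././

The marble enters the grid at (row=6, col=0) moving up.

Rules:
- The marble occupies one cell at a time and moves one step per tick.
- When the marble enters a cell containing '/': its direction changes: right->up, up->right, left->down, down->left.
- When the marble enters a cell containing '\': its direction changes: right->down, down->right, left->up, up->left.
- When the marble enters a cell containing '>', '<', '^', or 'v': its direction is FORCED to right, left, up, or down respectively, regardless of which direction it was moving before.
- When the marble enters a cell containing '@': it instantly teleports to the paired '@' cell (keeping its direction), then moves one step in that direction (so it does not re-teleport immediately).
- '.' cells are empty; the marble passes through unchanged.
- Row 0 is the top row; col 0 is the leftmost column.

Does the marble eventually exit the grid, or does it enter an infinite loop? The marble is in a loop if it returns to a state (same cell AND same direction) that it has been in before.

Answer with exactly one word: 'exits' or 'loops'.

Answer: loops

Derivation:
Step 1: enter (6,0), '.' pass, move up to (5,0)
Step 2: enter (5,0), '.' pass, move up to (4,0)
Step 3: enter (4,0), '.' pass, move up to (3,0)
Step 4: enter (3,0), '.' pass, move up to (2,0)
Step 5: enter (2,0), '>' forces up->right, move right to (2,1)
Step 6: enter (2,1), '.' pass, move right to (2,2)
Step 7: enter (2,2), '.' pass, move right to (2,3)
Step 8: enter (2,3), '<' forces right->left, move left to (2,2)
Step 9: enter (2,2), '.' pass, move left to (2,1)
Step 10: enter (2,1), '.' pass, move left to (2,0)
Step 11: enter (2,0), '>' forces left->right, move right to (2,1)
Step 12: at (2,1) dir=right — LOOP DETECTED (seen before)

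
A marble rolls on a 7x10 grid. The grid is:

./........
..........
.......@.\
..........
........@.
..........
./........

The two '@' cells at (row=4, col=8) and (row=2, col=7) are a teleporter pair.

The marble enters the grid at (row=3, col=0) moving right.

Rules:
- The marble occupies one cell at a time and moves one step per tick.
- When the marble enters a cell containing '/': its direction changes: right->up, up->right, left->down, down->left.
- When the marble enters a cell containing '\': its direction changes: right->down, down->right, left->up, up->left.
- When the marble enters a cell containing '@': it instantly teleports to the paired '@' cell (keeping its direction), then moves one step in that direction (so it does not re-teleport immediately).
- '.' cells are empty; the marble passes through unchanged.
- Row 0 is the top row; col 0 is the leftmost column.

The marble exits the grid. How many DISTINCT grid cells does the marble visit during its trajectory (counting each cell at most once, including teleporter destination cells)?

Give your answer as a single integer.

Step 1: enter (3,0), '.' pass, move right to (3,1)
Step 2: enter (3,1), '.' pass, move right to (3,2)
Step 3: enter (3,2), '.' pass, move right to (3,3)
Step 4: enter (3,3), '.' pass, move right to (3,4)
Step 5: enter (3,4), '.' pass, move right to (3,5)
Step 6: enter (3,5), '.' pass, move right to (3,6)
Step 7: enter (3,6), '.' pass, move right to (3,7)
Step 8: enter (3,7), '.' pass, move right to (3,8)
Step 9: enter (3,8), '.' pass, move right to (3,9)
Step 10: enter (3,9), '.' pass, move right to (3,10)
Step 11: at (3,10) — EXIT via right edge, pos 3
Distinct cells visited: 10 (path length 10)

Answer: 10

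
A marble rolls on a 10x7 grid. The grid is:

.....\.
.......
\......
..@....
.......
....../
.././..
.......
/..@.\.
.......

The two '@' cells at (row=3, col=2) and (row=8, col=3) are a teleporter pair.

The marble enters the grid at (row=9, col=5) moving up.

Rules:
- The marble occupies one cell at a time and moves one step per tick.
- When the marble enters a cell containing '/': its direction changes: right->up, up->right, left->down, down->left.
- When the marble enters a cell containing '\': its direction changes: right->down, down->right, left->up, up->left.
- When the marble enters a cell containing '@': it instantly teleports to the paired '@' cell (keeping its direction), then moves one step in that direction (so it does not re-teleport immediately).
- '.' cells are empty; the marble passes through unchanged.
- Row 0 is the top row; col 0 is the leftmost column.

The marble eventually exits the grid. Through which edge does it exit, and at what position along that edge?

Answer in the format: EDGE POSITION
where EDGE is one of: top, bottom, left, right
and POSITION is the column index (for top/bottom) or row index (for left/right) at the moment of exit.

Answer: left 3

Derivation:
Step 1: enter (9,5), '.' pass, move up to (8,5)
Step 2: enter (8,5), '\' deflects up->left, move left to (8,4)
Step 3: enter (8,4), '.' pass, move left to (8,3)
Step 4: enter (8,3), '@' teleport (8,3)->(3,2), also enter (3,2), move left to (3,1)
Step 5: enter (3,1), '.' pass, move left to (3,0)
Step 6: enter (3,0), '.' pass, move left to (3,-1)
Step 7: at (3,-1) — EXIT via left edge, pos 3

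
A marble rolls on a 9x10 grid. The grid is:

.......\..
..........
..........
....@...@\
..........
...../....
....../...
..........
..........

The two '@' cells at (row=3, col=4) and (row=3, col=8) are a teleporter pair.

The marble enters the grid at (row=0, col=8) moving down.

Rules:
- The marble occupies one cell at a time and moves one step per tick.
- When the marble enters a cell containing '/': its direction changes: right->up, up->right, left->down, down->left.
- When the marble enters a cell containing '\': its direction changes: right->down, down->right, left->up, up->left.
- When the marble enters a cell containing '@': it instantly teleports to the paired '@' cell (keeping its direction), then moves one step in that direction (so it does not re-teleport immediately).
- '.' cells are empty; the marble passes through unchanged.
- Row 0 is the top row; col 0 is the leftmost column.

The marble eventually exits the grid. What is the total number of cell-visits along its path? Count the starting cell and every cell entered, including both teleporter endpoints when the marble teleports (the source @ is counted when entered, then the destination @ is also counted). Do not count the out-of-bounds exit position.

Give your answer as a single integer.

Step 1: enter (0,8), '.' pass, move down to (1,8)
Step 2: enter (1,8), '.' pass, move down to (2,8)
Step 3: enter (2,8), '.' pass, move down to (3,8)
Step 4: enter (3,8), '@' teleport (3,8)->(3,4), also enter (3,4), move down to (4,4)
Step 5: enter (4,4), '.' pass, move down to (5,4)
Step 6: enter (5,4), '.' pass, move down to (6,4)
Step 7: enter (6,4), '.' pass, move down to (7,4)
Step 8: enter (7,4), '.' pass, move down to (8,4)
Step 9: enter (8,4), '.' pass, move down to (9,4)
Step 10: at (9,4) — EXIT via bottom edge, pos 4
Path length (cell visits): 10

Answer: 10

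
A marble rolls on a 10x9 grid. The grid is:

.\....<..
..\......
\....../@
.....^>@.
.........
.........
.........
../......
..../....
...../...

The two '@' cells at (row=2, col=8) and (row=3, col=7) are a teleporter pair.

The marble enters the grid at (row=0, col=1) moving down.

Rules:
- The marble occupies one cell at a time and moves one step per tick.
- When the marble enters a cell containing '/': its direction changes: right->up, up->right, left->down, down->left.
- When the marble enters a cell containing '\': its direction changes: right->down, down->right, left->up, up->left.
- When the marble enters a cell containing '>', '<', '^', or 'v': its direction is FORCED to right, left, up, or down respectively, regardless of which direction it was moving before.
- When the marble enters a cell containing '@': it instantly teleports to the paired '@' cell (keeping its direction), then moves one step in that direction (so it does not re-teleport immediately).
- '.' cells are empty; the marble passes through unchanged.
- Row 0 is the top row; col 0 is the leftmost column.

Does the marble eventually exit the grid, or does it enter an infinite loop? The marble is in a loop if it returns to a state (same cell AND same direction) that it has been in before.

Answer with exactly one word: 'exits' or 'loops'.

Answer: exits

Derivation:
Step 1: enter (0,1), '\' deflects down->right, move right to (0,2)
Step 2: enter (0,2), '.' pass, move right to (0,3)
Step 3: enter (0,3), '.' pass, move right to (0,4)
Step 4: enter (0,4), '.' pass, move right to (0,5)
Step 5: enter (0,5), '.' pass, move right to (0,6)
Step 6: enter (0,6), '<' forces right->left, move left to (0,5)
Step 7: enter (0,5), '.' pass, move left to (0,4)
Step 8: enter (0,4), '.' pass, move left to (0,3)
Step 9: enter (0,3), '.' pass, move left to (0,2)
Step 10: enter (0,2), '.' pass, move left to (0,1)
Step 11: enter (0,1), '\' deflects left->up, move up to (-1,1)
Step 12: at (-1,1) — EXIT via top edge, pos 1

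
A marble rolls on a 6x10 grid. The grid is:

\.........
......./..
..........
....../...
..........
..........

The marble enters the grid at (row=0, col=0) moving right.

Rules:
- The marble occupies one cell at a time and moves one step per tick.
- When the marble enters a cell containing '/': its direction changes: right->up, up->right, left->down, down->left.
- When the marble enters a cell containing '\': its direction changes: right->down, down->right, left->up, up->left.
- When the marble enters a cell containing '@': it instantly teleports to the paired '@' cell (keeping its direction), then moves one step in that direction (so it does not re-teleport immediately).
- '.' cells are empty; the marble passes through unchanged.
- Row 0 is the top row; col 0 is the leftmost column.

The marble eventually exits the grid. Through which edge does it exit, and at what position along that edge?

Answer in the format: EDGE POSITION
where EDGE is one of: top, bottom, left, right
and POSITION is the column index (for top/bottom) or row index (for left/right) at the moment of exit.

Step 1: enter (0,0), '\' deflects right->down, move down to (1,0)
Step 2: enter (1,0), '.' pass, move down to (2,0)
Step 3: enter (2,0), '.' pass, move down to (3,0)
Step 4: enter (3,0), '.' pass, move down to (4,0)
Step 5: enter (4,0), '.' pass, move down to (5,0)
Step 6: enter (5,0), '.' pass, move down to (6,0)
Step 7: at (6,0) — EXIT via bottom edge, pos 0

Answer: bottom 0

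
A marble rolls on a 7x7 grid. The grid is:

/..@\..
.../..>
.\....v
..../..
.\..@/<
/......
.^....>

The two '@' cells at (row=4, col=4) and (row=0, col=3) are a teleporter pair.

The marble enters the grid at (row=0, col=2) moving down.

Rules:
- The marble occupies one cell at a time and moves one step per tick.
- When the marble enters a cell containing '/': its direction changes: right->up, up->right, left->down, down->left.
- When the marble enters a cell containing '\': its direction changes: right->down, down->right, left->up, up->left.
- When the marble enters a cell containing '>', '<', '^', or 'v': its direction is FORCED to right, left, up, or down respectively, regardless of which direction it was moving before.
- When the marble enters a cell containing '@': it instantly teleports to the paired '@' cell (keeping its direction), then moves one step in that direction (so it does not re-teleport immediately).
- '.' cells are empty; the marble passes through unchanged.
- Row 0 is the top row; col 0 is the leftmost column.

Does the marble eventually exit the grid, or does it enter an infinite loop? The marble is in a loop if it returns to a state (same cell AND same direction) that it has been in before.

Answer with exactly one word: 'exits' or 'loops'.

Step 1: enter (0,2), '.' pass, move down to (1,2)
Step 2: enter (1,2), '.' pass, move down to (2,2)
Step 3: enter (2,2), '.' pass, move down to (3,2)
Step 4: enter (3,2), '.' pass, move down to (4,2)
Step 5: enter (4,2), '.' pass, move down to (5,2)
Step 6: enter (5,2), '.' pass, move down to (6,2)
Step 7: enter (6,2), '.' pass, move down to (7,2)
Step 8: at (7,2) — EXIT via bottom edge, pos 2

Answer: exits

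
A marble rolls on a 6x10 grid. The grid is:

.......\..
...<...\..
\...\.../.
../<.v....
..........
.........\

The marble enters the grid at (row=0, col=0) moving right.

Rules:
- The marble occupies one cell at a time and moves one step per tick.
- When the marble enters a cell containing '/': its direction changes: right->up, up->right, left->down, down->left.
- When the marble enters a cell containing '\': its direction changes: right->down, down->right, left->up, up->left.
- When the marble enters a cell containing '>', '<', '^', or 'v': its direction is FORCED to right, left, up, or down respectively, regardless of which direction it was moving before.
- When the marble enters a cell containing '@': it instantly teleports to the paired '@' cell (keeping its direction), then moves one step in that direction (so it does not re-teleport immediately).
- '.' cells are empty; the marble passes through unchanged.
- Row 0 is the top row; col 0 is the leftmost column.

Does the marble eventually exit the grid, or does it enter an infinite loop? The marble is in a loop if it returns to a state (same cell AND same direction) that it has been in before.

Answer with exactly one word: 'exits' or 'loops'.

Step 1: enter (0,0), '.' pass, move right to (0,1)
Step 2: enter (0,1), '.' pass, move right to (0,2)
Step 3: enter (0,2), '.' pass, move right to (0,3)
Step 4: enter (0,3), '.' pass, move right to (0,4)
Step 5: enter (0,4), '.' pass, move right to (0,5)
Step 6: enter (0,5), '.' pass, move right to (0,6)
Step 7: enter (0,6), '.' pass, move right to (0,7)
Step 8: enter (0,7), '\' deflects right->down, move down to (1,7)
Step 9: enter (1,7), '\' deflects down->right, move right to (1,8)
Step 10: enter (1,8), '.' pass, move right to (1,9)
Step 11: enter (1,9), '.' pass, move right to (1,10)
Step 12: at (1,10) — EXIT via right edge, pos 1

Answer: exits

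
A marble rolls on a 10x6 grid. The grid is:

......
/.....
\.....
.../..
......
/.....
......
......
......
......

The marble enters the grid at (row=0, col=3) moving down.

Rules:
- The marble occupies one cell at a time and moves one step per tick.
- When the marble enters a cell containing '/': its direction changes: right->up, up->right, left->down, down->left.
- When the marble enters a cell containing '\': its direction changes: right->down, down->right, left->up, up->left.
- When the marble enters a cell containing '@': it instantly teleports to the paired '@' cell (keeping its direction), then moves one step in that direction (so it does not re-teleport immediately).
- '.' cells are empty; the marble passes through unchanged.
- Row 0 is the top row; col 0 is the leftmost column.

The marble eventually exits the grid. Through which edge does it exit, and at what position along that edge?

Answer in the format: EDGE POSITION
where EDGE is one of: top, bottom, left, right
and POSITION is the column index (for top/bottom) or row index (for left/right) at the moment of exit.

Step 1: enter (0,3), '.' pass, move down to (1,3)
Step 2: enter (1,3), '.' pass, move down to (2,3)
Step 3: enter (2,3), '.' pass, move down to (3,3)
Step 4: enter (3,3), '/' deflects down->left, move left to (3,2)
Step 5: enter (3,2), '.' pass, move left to (3,1)
Step 6: enter (3,1), '.' pass, move left to (3,0)
Step 7: enter (3,0), '.' pass, move left to (3,-1)
Step 8: at (3,-1) — EXIT via left edge, pos 3

Answer: left 3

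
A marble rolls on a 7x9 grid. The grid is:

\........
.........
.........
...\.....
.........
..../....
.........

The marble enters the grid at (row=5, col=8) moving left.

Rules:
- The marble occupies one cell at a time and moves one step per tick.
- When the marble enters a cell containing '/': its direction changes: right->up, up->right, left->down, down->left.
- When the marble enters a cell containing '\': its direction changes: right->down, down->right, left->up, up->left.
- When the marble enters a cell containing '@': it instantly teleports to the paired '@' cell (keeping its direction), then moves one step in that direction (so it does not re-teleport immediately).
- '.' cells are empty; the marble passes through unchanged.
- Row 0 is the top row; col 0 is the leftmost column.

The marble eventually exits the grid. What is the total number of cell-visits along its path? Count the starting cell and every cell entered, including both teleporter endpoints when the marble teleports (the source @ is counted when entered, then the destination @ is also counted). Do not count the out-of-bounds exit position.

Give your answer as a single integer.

Step 1: enter (5,8), '.' pass, move left to (5,7)
Step 2: enter (5,7), '.' pass, move left to (5,6)
Step 3: enter (5,6), '.' pass, move left to (5,5)
Step 4: enter (5,5), '.' pass, move left to (5,4)
Step 5: enter (5,4), '/' deflects left->down, move down to (6,4)
Step 6: enter (6,4), '.' pass, move down to (7,4)
Step 7: at (7,4) — EXIT via bottom edge, pos 4
Path length (cell visits): 6

Answer: 6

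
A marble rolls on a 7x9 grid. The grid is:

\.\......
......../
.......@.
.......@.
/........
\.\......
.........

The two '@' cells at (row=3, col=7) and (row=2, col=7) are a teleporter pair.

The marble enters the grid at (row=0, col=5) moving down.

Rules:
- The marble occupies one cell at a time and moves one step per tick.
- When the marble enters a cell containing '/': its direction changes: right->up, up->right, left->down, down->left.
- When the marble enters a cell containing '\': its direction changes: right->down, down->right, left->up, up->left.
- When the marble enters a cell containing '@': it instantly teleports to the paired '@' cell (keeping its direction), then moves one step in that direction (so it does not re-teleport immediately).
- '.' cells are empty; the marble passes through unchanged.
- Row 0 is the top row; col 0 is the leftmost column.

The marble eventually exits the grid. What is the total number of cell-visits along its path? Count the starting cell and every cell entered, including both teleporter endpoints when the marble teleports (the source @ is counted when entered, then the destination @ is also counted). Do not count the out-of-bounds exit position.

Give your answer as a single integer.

Answer: 7

Derivation:
Step 1: enter (0,5), '.' pass, move down to (1,5)
Step 2: enter (1,5), '.' pass, move down to (2,5)
Step 3: enter (2,5), '.' pass, move down to (3,5)
Step 4: enter (3,5), '.' pass, move down to (4,5)
Step 5: enter (4,5), '.' pass, move down to (5,5)
Step 6: enter (5,5), '.' pass, move down to (6,5)
Step 7: enter (6,5), '.' pass, move down to (7,5)
Step 8: at (7,5) — EXIT via bottom edge, pos 5
Path length (cell visits): 7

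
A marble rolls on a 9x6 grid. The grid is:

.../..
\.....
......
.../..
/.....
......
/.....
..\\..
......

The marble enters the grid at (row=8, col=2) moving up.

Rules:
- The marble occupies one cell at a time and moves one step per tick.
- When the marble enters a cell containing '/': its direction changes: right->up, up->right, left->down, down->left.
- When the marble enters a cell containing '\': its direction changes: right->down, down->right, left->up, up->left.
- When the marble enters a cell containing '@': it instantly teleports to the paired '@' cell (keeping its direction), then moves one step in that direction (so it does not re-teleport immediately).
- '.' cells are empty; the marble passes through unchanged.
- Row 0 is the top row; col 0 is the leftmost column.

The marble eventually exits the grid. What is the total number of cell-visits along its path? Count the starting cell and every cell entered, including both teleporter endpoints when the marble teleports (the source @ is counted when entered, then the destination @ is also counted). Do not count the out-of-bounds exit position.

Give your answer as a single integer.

Step 1: enter (8,2), '.' pass, move up to (7,2)
Step 2: enter (7,2), '\' deflects up->left, move left to (7,1)
Step 3: enter (7,1), '.' pass, move left to (7,0)
Step 4: enter (7,0), '.' pass, move left to (7,-1)
Step 5: at (7,-1) — EXIT via left edge, pos 7
Path length (cell visits): 4

Answer: 4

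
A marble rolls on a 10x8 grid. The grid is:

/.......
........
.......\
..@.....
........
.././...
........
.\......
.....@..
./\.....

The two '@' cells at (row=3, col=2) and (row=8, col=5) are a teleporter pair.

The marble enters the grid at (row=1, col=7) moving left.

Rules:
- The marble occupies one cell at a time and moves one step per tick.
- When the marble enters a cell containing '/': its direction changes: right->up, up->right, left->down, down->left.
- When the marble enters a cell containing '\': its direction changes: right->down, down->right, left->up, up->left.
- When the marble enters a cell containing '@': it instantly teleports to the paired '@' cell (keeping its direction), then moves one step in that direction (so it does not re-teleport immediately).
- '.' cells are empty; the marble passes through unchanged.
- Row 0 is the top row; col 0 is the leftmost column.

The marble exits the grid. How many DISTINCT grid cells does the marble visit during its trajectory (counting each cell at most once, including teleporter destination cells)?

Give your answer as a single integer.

Answer: 8

Derivation:
Step 1: enter (1,7), '.' pass, move left to (1,6)
Step 2: enter (1,6), '.' pass, move left to (1,5)
Step 3: enter (1,5), '.' pass, move left to (1,4)
Step 4: enter (1,4), '.' pass, move left to (1,3)
Step 5: enter (1,3), '.' pass, move left to (1,2)
Step 6: enter (1,2), '.' pass, move left to (1,1)
Step 7: enter (1,1), '.' pass, move left to (1,0)
Step 8: enter (1,0), '.' pass, move left to (1,-1)
Step 9: at (1,-1) — EXIT via left edge, pos 1
Distinct cells visited: 8 (path length 8)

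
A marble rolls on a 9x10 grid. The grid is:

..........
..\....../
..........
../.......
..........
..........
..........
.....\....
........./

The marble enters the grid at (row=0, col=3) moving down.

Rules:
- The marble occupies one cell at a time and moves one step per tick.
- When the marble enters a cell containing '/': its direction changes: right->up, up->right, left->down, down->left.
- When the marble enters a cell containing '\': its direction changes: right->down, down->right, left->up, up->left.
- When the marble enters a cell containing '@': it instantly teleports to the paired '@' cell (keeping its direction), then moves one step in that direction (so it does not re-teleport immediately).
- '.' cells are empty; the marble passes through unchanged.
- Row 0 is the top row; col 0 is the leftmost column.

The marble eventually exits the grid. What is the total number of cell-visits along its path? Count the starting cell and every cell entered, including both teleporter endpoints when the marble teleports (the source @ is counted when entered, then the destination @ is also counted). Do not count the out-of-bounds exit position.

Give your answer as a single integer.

Step 1: enter (0,3), '.' pass, move down to (1,3)
Step 2: enter (1,3), '.' pass, move down to (2,3)
Step 3: enter (2,3), '.' pass, move down to (3,3)
Step 4: enter (3,3), '.' pass, move down to (4,3)
Step 5: enter (4,3), '.' pass, move down to (5,3)
Step 6: enter (5,3), '.' pass, move down to (6,3)
Step 7: enter (6,3), '.' pass, move down to (7,3)
Step 8: enter (7,3), '.' pass, move down to (8,3)
Step 9: enter (8,3), '.' pass, move down to (9,3)
Step 10: at (9,3) — EXIT via bottom edge, pos 3
Path length (cell visits): 9

Answer: 9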